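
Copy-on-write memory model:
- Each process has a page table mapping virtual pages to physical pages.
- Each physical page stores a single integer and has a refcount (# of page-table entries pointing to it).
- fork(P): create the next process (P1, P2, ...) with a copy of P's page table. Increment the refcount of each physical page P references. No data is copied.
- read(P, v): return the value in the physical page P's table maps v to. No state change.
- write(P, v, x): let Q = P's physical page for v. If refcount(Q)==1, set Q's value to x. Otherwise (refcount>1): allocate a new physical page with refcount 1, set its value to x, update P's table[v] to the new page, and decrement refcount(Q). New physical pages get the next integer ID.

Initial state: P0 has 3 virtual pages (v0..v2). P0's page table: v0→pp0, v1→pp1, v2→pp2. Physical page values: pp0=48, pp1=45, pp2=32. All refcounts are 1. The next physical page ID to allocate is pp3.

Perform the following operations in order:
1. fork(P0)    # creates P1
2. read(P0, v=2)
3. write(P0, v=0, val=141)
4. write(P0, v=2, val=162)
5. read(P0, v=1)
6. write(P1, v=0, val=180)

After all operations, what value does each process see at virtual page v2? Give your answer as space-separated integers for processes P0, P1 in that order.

Answer: 162 32

Derivation:
Op 1: fork(P0) -> P1. 3 ppages; refcounts: pp0:2 pp1:2 pp2:2
Op 2: read(P0, v2) -> 32. No state change.
Op 3: write(P0, v0, 141). refcount(pp0)=2>1 -> COPY to pp3. 4 ppages; refcounts: pp0:1 pp1:2 pp2:2 pp3:1
Op 4: write(P0, v2, 162). refcount(pp2)=2>1 -> COPY to pp4. 5 ppages; refcounts: pp0:1 pp1:2 pp2:1 pp3:1 pp4:1
Op 5: read(P0, v1) -> 45. No state change.
Op 6: write(P1, v0, 180). refcount(pp0)=1 -> write in place. 5 ppages; refcounts: pp0:1 pp1:2 pp2:1 pp3:1 pp4:1
P0: v2 -> pp4 = 162
P1: v2 -> pp2 = 32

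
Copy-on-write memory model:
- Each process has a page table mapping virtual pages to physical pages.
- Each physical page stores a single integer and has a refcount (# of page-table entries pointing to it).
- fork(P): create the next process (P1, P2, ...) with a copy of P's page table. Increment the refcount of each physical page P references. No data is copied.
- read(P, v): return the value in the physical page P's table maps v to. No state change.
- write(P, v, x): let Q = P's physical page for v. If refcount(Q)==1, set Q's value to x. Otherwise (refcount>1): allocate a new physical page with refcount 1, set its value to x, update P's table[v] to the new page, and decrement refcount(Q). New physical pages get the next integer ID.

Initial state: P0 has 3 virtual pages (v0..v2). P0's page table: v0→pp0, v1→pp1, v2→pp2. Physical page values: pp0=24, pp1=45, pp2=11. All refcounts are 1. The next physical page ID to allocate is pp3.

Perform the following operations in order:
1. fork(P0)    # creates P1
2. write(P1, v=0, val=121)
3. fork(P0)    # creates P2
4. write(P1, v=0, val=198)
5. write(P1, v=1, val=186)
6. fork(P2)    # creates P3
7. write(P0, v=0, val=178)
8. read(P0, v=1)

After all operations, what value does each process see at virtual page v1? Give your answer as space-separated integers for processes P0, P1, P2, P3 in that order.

Answer: 45 186 45 45

Derivation:
Op 1: fork(P0) -> P1. 3 ppages; refcounts: pp0:2 pp1:2 pp2:2
Op 2: write(P1, v0, 121). refcount(pp0)=2>1 -> COPY to pp3. 4 ppages; refcounts: pp0:1 pp1:2 pp2:2 pp3:1
Op 3: fork(P0) -> P2. 4 ppages; refcounts: pp0:2 pp1:3 pp2:3 pp3:1
Op 4: write(P1, v0, 198). refcount(pp3)=1 -> write in place. 4 ppages; refcounts: pp0:2 pp1:3 pp2:3 pp3:1
Op 5: write(P1, v1, 186). refcount(pp1)=3>1 -> COPY to pp4. 5 ppages; refcounts: pp0:2 pp1:2 pp2:3 pp3:1 pp4:1
Op 6: fork(P2) -> P3. 5 ppages; refcounts: pp0:3 pp1:3 pp2:4 pp3:1 pp4:1
Op 7: write(P0, v0, 178). refcount(pp0)=3>1 -> COPY to pp5. 6 ppages; refcounts: pp0:2 pp1:3 pp2:4 pp3:1 pp4:1 pp5:1
Op 8: read(P0, v1) -> 45. No state change.
P0: v1 -> pp1 = 45
P1: v1 -> pp4 = 186
P2: v1 -> pp1 = 45
P3: v1 -> pp1 = 45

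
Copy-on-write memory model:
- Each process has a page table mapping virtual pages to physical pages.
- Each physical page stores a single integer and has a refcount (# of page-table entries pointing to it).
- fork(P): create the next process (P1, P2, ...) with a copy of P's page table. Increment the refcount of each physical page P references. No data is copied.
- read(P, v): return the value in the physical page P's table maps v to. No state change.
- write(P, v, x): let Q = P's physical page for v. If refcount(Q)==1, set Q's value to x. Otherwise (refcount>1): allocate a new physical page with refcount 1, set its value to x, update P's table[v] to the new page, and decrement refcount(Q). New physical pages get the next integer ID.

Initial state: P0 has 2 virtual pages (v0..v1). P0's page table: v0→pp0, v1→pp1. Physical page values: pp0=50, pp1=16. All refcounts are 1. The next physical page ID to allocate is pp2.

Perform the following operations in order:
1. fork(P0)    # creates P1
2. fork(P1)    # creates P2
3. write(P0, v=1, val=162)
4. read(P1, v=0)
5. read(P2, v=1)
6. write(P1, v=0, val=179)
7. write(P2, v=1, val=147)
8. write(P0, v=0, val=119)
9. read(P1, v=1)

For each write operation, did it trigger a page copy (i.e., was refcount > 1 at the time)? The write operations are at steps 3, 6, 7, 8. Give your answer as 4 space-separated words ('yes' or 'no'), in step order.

Op 1: fork(P0) -> P1. 2 ppages; refcounts: pp0:2 pp1:2
Op 2: fork(P1) -> P2. 2 ppages; refcounts: pp0:3 pp1:3
Op 3: write(P0, v1, 162). refcount(pp1)=3>1 -> COPY to pp2. 3 ppages; refcounts: pp0:3 pp1:2 pp2:1
Op 4: read(P1, v0) -> 50. No state change.
Op 5: read(P2, v1) -> 16. No state change.
Op 6: write(P1, v0, 179). refcount(pp0)=3>1 -> COPY to pp3. 4 ppages; refcounts: pp0:2 pp1:2 pp2:1 pp3:1
Op 7: write(P2, v1, 147). refcount(pp1)=2>1 -> COPY to pp4. 5 ppages; refcounts: pp0:2 pp1:1 pp2:1 pp3:1 pp4:1
Op 8: write(P0, v0, 119). refcount(pp0)=2>1 -> COPY to pp5. 6 ppages; refcounts: pp0:1 pp1:1 pp2:1 pp3:1 pp4:1 pp5:1
Op 9: read(P1, v1) -> 16. No state change.

yes yes yes yes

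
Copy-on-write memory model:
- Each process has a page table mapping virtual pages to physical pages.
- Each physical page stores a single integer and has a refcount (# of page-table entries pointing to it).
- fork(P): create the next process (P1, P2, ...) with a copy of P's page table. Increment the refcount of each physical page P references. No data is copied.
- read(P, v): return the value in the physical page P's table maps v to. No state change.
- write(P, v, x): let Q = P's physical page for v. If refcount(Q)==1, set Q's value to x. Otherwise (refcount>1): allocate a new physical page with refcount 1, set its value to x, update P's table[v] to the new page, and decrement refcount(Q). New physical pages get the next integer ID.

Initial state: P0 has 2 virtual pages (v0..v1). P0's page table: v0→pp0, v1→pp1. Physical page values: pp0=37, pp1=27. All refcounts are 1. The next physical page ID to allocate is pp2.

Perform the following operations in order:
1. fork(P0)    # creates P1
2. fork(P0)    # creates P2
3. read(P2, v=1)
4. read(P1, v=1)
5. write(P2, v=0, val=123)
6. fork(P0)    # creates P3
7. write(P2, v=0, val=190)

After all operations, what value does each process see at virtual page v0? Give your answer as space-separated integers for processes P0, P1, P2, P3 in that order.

Op 1: fork(P0) -> P1. 2 ppages; refcounts: pp0:2 pp1:2
Op 2: fork(P0) -> P2. 2 ppages; refcounts: pp0:3 pp1:3
Op 3: read(P2, v1) -> 27. No state change.
Op 4: read(P1, v1) -> 27. No state change.
Op 5: write(P2, v0, 123). refcount(pp0)=3>1 -> COPY to pp2. 3 ppages; refcounts: pp0:2 pp1:3 pp2:1
Op 6: fork(P0) -> P3. 3 ppages; refcounts: pp0:3 pp1:4 pp2:1
Op 7: write(P2, v0, 190). refcount(pp2)=1 -> write in place. 3 ppages; refcounts: pp0:3 pp1:4 pp2:1
P0: v0 -> pp0 = 37
P1: v0 -> pp0 = 37
P2: v0 -> pp2 = 190
P3: v0 -> pp0 = 37

Answer: 37 37 190 37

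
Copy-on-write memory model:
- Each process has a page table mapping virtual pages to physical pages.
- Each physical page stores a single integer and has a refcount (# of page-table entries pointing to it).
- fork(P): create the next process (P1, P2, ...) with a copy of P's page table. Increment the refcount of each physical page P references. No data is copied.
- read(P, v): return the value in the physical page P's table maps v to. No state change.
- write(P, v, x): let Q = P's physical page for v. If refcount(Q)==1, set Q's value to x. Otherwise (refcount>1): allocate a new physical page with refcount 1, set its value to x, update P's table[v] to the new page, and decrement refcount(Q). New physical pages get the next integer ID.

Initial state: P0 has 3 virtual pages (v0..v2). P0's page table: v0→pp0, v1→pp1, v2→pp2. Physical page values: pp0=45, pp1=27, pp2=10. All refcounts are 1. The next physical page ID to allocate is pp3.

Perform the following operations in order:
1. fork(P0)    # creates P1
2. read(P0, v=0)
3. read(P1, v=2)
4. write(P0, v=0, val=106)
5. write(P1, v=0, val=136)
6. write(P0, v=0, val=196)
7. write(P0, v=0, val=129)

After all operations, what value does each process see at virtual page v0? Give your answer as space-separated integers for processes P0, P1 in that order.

Op 1: fork(P0) -> P1. 3 ppages; refcounts: pp0:2 pp1:2 pp2:2
Op 2: read(P0, v0) -> 45. No state change.
Op 3: read(P1, v2) -> 10. No state change.
Op 4: write(P0, v0, 106). refcount(pp0)=2>1 -> COPY to pp3. 4 ppages; refcounts: pp0:1 pp1:2 pp2:2 pp3:1
Op 5: write(P1, v0, 136). refcount(pp0)=1 -> write in place. 4 ppages; refcounts: pp0:1 pp1:2 pp2:2 pp3:1
Op 6: write(P0, v0, 196). refcount(pp3)=1 -> write in place. 4 ppages; refcounts: pp0:1 pp1:2 pp2:2 pp3:1
Op 7: write(P0, v0, 129). refcount(pp3)=1 -> write in place. 4 ppages; refcounts: pp0:1 pp1:2 pp2:2 pp3:1
P0: v0 -> pp3 = 129
P1: v0 -> pp0 = 136

Answer: 129 136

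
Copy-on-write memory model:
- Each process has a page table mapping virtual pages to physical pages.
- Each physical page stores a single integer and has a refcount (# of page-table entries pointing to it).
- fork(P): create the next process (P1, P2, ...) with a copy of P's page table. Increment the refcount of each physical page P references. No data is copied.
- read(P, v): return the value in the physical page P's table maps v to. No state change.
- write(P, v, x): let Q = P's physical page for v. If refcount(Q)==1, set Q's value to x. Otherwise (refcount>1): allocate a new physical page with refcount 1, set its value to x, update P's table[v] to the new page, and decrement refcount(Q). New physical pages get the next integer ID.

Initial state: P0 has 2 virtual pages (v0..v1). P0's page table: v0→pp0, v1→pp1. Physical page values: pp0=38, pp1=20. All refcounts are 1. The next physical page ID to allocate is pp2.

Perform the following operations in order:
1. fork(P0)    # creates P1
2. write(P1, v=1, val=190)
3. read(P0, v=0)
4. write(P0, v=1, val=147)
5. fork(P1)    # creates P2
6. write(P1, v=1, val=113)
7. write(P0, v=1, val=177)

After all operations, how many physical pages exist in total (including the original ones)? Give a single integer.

Op 1: fork(P0) -> P1. 2 ppages; refcounts: pp0:2 pp1:2
Op 2: write(P1, v1, 190). refcount(pp1)=2>1 -> COPY to pp2. 3 ppages; refcounts: pp0:2 pp1:1 pp2:1
Op 3: read(P0, v0) -> 38. No state change.
Op 4: write(P0, v1, 147). refcount(pp1)=1 -> write in place. 3 ppages; refcounts: pp0:2 pp1:1 pp2:1
Op 5: fork(P1) -> P2. 3 ppages; refcounts: pp0:3 pp1:1 pp2:2
Op 6: write(P1, v1, 113). refcount(pp2)=2>1 -> COPY to pp3. 4 ppages; refcounts: pp0:3 pp1:1 pp2:1 pp3:1
Op 7: write(P0, v1, 177). refcount(pp1)=1 -> write in place. 4 ppages; refcounts: pp0:3 pp1:1 pp2:1 pp3:1

Answer: 4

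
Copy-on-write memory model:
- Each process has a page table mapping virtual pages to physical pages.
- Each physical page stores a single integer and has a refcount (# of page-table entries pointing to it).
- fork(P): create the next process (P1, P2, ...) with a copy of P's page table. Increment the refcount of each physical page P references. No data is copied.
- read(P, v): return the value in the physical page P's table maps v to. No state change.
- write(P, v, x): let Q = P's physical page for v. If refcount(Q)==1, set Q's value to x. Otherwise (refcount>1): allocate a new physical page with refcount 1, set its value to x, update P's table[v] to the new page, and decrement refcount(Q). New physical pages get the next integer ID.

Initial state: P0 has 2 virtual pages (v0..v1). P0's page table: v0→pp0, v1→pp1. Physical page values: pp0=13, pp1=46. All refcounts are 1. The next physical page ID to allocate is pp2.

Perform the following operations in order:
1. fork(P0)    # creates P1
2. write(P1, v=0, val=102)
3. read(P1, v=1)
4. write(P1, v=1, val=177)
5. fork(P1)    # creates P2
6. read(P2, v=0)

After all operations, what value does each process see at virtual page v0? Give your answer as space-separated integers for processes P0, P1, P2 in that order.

Op 1: fork(P0) -> P1. 2 ppages; refcounts: pp0:2 pp1:2
Op 2: write(P1, v0, 102). refcount(pp0)=2>1 -> COPY to pp2. 3 ppages; refcounts: pp0:1 pp1:2 pp2:1
Op 3: read(P1, v1) -> 46. No state change.
Op 4: write(P1, v1, 177). refcount(pp1)=2>1 -> COPY to pp3. 4 ppages; refcounts: pp0:1 pp1:1 pp2:1 pp3:1
Op 5: fork(P1) -> P2. 4 ppages; refcounts: pp0:1 pp1:1 pp2:2 pp3:2
Op 6: read(P2, v0) -> 102. No state change.
P0: v0 -> pp0 = 13
P1: v0 -> pp2 = 102
P2: v0 -> pp2 = 102

Answer: 13 102 102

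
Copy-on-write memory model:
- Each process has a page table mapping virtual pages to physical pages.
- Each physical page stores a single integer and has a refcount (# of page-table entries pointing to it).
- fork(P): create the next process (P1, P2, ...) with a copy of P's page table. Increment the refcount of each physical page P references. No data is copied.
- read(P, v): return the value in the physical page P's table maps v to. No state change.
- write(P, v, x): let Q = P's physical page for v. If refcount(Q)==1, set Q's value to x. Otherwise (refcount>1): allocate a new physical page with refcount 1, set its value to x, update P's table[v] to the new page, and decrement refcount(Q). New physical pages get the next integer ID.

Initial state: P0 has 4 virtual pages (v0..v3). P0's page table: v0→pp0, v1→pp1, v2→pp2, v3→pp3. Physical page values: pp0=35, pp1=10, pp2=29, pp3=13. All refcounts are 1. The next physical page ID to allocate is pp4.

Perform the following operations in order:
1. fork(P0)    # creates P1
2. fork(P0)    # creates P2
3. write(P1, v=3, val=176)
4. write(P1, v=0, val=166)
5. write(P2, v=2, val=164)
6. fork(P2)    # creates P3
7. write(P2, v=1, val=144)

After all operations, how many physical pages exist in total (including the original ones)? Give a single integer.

Op 1: fork(P0) -> P1. 4 ppages; refcounts: pp0:2 pp1:2 pp2:2 pp3:2
Op 2: fork(P0) -> P2. 4 ppages; refcounts: pp0:3 pp1:3 pp2:3 pp3:3
Op 3: write(P1, v3, 176). refcount(pp3)=3>1 -> COPY to pp4. 5 ppages; refcounts: pp0:3 pp1:3 pp2:3 pp3:2 pp4:1
Op 4: write(P1, v0, 166). refcount(pp0)=3>1 -> COPY to pp5. 6 ppages; refcounts: pp0:2 pp1:3 pp2:3 pp3:2 pp4:1 pp5:1
Op 5: write(P2, v2, 164). refcount(pp2)=3>1 -> COPY to pp6. 7 ppages; refcounts: pp0:2 pp1:3 pp2:2 pp3:2 pp4:1 pp5:1 pp6:1
Op 6: fork(P2) -> P3. 7 ppages; refcounts: pp0:3 pp1:4 pp2:2 pp3:3 pp4:1 pp5:1 pp6:2
Op 7: write(P2, v1, 144). refcount(pp1)=4>1 -> COPY to pp7. 8 ppages; refcounts: pp0:3 pp1:3 pp2:2 pp3:3 pp4:1 pp5:1 pp6:2 pp7:1

Answer: 8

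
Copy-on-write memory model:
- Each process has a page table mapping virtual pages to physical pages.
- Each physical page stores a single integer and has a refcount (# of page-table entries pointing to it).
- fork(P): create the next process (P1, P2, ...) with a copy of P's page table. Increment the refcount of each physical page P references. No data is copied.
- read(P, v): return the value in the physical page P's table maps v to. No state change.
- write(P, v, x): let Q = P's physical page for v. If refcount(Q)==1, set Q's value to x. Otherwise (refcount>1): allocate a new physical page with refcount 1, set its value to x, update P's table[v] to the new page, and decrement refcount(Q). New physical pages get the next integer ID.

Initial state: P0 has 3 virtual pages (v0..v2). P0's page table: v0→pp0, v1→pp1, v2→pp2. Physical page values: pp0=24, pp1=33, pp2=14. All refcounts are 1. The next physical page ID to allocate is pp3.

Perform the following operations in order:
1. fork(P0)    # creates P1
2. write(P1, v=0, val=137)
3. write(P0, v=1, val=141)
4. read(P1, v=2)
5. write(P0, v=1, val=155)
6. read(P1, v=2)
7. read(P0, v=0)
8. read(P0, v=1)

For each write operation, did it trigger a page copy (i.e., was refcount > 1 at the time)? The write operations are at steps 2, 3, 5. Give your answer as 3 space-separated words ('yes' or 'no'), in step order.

Op 1: fork(P0) -> P1. 3 ppages; refcounts: pp0:2 pp1:2 pp2:2
Op 2: write(P1, v0, 137). refcount(pp0)=2>1 -> COPY to pp3. 4 ppages; refcounts: pp0:1 pp1:2 pp2:2 pp3:1
Op 3: write(P0, v1, 141). refcount(pp1)=2>1 -> COPY to pp4. 5 ppages; refcounts: pp0:1 pp1:1 pp2:2 pp3:1 pp4:1
Op 4: read(P1, v2) -> 14. No state change.
Op 5: write(P0, v1, 155). refcount(pp4)=1 -> write in place. 5 ppages; refcounts: pp0:1 pp1:1 pp2:2 pp3:1 pp4:1
Op 6: read(P1, v2) -> 14. No state change.
Op 7: read(P0, v0) -> 24. No state change.
Op 8: read(P0, v1) -> 155. No state change.

yes yes no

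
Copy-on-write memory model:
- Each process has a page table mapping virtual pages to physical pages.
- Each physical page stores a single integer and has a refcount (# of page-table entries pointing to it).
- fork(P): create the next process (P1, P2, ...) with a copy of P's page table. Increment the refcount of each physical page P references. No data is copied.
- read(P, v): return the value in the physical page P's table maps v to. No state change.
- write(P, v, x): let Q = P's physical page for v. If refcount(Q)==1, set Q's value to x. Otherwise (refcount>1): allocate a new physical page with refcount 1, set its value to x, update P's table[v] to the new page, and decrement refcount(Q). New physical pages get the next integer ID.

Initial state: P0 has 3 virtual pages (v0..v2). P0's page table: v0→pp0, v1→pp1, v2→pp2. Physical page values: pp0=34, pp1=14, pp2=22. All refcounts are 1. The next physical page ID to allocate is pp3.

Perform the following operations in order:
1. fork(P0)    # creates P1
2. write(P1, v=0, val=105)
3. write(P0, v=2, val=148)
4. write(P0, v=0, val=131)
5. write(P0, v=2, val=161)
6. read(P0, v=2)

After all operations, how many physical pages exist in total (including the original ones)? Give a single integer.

Op 1: fork(P0) -> P1. 3 ppages; refcounts: pp0:2 pp1:2 pp2:2
Op 2: write(P1, v0, 105). refcount(pp0)=2>1 -> COPY to pp3. 4 ppages; refcounts: pp0:1 pp1:2 pp2:2 pp3:1
Op 3: write(P0, v2, 148). refcount(pp2)=2>1 -> COPY to pp4. 5 ppages; refcounts: pp0:1 pp1:2 pp2:1 pp3:1 pp4:1
Op 4: write(P0, v0, 131). refcount(pp0)=1 -> write in place. 5 ppages; refcounts: pp0:1 pp1:2 pp2:1 pp3:1 pp4:1
Op 5: write(P0, v2, 161). refcount(pp4)=1 -> write in place. 5 ppages; refcounts: pp0:1 pp1:2 pp2:1 pp3:1 pp4:1
Op 6: read(P0, v2) -> 161. No state change.

Answer: 5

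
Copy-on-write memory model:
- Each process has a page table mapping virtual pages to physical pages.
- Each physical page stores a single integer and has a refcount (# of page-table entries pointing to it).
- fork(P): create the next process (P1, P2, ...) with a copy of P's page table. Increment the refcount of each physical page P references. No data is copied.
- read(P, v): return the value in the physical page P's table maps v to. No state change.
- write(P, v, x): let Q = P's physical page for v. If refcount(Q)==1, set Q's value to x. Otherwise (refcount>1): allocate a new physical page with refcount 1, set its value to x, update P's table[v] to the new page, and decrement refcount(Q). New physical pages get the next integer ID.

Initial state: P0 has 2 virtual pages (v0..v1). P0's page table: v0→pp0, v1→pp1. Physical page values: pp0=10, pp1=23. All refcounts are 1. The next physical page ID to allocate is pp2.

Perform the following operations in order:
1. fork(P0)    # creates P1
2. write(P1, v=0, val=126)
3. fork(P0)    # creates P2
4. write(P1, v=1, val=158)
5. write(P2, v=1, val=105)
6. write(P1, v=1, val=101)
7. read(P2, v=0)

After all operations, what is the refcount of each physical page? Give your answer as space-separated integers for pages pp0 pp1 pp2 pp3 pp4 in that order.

Op 1: fork(P0) -> P1. 2 ppages; refcounts: pp0:2 pp1:2
Op 2: write(P1, v0, 126). refcount(pp0)=2>1 -> COPY to pp2. 3 ppages; refcounts: pp0:1 pp1:2 pp2:1
Op 3: fork(P0) -> P2. 3 ppages; refcounts: pp0:2 pp1:3 pp2:1
Op 4: write(P1, v1, 158). refcount(pp1)=3>1 -> COPY to pp3. 4 ppages; refcounts: pp0:2 pp1:2 pp2:1 pp3:1
Op 5: write(P2, v1, 105). refcount(pp1)=2>1 -> COPY to pp4. 5 ppages; refcounts: pp0:2 pp1:1 pp2:1 pp3:1 pp4:1
Op 6: write(P1, v1, 101). refcount(pp3)=1 -> write in place. 5 ppages; refcounts: pp0:2 pp1:1 pp2:1 pp3:1 pp4:1
Op 7: read(P2, v0) -> 10. No state change.

Answer: 2 1 1 1 1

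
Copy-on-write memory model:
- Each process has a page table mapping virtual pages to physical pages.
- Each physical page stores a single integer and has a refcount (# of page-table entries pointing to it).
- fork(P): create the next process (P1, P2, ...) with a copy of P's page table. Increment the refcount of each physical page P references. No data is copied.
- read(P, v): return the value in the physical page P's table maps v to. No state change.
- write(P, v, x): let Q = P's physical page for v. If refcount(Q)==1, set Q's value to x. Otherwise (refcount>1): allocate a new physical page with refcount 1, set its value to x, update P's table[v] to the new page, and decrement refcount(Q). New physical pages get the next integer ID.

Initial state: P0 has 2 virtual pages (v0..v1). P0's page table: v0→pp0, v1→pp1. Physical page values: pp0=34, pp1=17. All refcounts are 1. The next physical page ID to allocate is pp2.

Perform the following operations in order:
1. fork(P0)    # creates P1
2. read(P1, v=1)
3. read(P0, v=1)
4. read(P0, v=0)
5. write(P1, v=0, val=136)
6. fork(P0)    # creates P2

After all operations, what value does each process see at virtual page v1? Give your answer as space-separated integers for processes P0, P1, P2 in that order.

Answer: 17 17 17

Derivation:
Op 1: fork(P0) -> P1. 2 ppages; refcounts: pp0:2 pp1:2
Op 2: read(P1, v1) -> 17. No state change.
Op 3: read(P0, v1) -> 17. No state change.
Op 4: read(P0, v0) -> 34. No state change.
Op 5: write(P1, v0, 136). refcount(pp0)=2>1 -> COPY to pp2. 3 ppages; refcounts: pp0:1 pp1:2 pp2:1
Op 6: fork(P0) -> P2. 3 ppages; refcounts: pp0:2 pp1:3 pp2:1
P0: v1 -> pp1 = 17
P1: v1 -> pp1 = 17
P2: v1 -> pp1 = 17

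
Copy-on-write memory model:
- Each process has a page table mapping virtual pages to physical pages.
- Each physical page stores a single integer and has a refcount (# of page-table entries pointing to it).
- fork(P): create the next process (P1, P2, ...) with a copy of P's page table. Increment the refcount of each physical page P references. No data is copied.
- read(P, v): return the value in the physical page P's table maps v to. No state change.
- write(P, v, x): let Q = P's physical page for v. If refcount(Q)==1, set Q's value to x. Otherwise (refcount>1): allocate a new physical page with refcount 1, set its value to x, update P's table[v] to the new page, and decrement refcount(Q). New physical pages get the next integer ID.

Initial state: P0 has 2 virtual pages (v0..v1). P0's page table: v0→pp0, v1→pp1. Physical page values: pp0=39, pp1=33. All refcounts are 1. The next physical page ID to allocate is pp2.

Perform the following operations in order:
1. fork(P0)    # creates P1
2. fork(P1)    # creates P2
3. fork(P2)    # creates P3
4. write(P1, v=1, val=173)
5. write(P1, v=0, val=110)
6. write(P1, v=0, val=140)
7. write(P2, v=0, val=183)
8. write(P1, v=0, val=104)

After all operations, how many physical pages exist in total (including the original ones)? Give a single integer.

Answer: 5

Derivation:
Op 1: fork(P0) -> P1. 2 ppages; refcounts: pp0:2 pp1:2
Op 2: fork(P1) -> P2. 2 ppages; refcounts: pp0:3 pp1:3
Op 3: fork(P2) -> P3. 2 ppages; refcounts: pp0:4 pp1:4
Op 4: write(P1, v1, 173). refcount(pp1)=4>1 -> COPY to pp2. 3 ppages; refcounts: pp0:4 pp1:3 pp2:1
Op 5: write(P1, v0, 110). refcount(pp0)=4>1 -> COPY to pp3. 4 ppages; refcounts: pp0:3 pp1:3 pp2:1 pp3:1
Op 6: write(P1, v0, 140). refcount(pp3)=1 -> write in place. 4 ppages; refcounts: pp0:3 pp1:3 pp2:1 pp3:1
Op 7: write(P2, v0, 183). refcount(pp0)=3>1 -> COPY to pp4. 5 ppages; refcounts: pp0:2 pp1:3 pp2:1 pp3:1 pp4:1
Op 8: write(P1, v0, 104). refcount(pp3)=1 -> write in place. 5 ppages; refcounts: pp0:2 pp1:3 pp2:1 pp3:1 pp4:1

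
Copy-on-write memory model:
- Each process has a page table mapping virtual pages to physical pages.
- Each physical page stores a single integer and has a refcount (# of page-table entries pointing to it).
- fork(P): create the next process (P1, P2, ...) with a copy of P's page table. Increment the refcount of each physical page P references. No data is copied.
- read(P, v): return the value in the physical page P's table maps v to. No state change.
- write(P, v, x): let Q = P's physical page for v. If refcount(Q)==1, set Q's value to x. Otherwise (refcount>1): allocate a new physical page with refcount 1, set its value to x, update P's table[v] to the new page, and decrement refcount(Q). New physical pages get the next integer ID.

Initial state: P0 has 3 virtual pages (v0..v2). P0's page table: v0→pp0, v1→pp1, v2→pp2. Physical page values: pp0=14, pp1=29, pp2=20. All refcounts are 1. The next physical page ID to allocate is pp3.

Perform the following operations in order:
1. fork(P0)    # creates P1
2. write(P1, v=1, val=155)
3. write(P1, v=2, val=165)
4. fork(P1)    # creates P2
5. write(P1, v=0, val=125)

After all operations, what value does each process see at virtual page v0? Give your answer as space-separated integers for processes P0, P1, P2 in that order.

Op 1: fork(P0) -> P1. 3 ppages; refcounts: pp0:2 pp1:2 pp2:2
Op 2: write(P1, v1, 155). refcount(pp1)=2>1 -> COPY to pp3. 4 ppages; refcounts: pp0:2 pp1:1 pp2:2 pp3:1
Op 3: write(P1, v2, 165). refcount(pp2)=2>1 -> COPY to pp4. 5 ppages; refcounts: pp0:2 pp1:1 pp2:1 pp3:1 pp4:1
Op 4: fork(P1) -> P2. 5 ppages; refcounts: pp0:3 pp1:1 pp2:1 pp3:2 pp4:2
Op 5: write(P1, v0, 125). refcount(pp0)=3>1 -> COPY to pp5. 6 ppages; refcounts: pp0:2 pp1:1 pp2:1 pp3:2 pp4:2 pp5:1
P0: v0 -> pp0 = 14
P1: v0 -> pp5 = 125
P2: v0 -> pp0 = 14

Answer: 14 125 14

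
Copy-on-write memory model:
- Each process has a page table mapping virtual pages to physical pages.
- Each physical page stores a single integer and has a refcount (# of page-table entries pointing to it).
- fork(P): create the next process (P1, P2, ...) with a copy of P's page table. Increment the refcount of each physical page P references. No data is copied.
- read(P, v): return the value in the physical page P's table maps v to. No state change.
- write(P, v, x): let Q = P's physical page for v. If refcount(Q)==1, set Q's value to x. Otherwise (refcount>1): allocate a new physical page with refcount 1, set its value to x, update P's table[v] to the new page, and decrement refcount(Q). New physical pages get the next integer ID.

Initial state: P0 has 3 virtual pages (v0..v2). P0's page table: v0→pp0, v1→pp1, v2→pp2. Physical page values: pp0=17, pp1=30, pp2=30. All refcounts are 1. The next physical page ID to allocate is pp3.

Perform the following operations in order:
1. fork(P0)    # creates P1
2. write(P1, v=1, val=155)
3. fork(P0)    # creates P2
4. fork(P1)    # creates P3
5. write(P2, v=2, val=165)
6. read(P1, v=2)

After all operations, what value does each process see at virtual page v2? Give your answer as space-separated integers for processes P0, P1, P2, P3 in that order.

Answer: 30 30 165 30

Derivation:
Op 1: fork(P0) -> P1. 3 ppages; refcounts: pp0:2 pp1:2 pp2:2
Op 2: write(P1, v1, 155). refcount(pp1)=2>1 -> COPY to pp3. 4 ppages; refcounts: pp0:2 pp1:1 pp2:2 pp3:1
Op 3: fork(P0) -> P2. 4 ppages; refcounts: pp0:3 pp1:2 pp2:3 pp3:1
Op 4: fork(P1) -> P3. 4 ppages; refcounts: pp0:4 pp1:2 pp2:4 pp3:2
Op 5: write(P2, v2, 165). refcount(pp2)=4>1 -> COPY to pp4. 5 ppages; refcounts: pp0:4 pp1:2 pp2:3 pp3:2 pp4:1
Op 6: read(P1, v2) -> 30. No state change.
P0: v2 -> pp2 = 30
P1: v2 -> pp2 = 30
P2: v2 -> pp4 = 165
P3: v2 -> pp2 = 30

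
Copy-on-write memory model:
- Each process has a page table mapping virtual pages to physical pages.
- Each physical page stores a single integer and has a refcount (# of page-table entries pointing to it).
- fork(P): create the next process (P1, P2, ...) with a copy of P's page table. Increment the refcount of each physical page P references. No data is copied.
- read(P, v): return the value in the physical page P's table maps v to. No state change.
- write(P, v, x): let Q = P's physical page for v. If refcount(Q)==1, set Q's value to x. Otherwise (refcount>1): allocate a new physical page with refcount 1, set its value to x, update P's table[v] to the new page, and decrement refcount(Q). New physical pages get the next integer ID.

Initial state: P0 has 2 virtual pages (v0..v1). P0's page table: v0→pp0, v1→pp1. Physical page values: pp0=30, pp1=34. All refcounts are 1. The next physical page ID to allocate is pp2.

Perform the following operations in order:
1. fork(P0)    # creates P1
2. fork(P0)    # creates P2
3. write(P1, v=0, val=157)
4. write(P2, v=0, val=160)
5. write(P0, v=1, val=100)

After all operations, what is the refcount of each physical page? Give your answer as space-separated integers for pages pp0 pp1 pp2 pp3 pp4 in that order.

Answer: 1 2 1 1 1

Derivation:
Op 1: fork(P0) -> P1. 2 ppages; refcounts: pp0:2 pp1:2
Op 2: fork(P0) -> P2. 2 ppages; refcounts: pp0:3 pp1:3
Op 3: write(P1, v0, 157). refcount(pp0)=3>1 -> COPY to pp2. 3 ppages; refcounts: pp0:2 pp1:3 pp2:1
Op 4: write(P2, v0, 160). refcount(pp0)=2>1 -> COPY to pp3. 4 ppages; refcounts: pp0:1 pp1:3 pp2:1 pp3:1
Op 5: write(P0, v1, 100). refcount(pp1)=3>1 -> COPY to pp4. 5 ppages; refcounts: pp0:1 pp1:2 pp2:1 pp3:1 pp4:1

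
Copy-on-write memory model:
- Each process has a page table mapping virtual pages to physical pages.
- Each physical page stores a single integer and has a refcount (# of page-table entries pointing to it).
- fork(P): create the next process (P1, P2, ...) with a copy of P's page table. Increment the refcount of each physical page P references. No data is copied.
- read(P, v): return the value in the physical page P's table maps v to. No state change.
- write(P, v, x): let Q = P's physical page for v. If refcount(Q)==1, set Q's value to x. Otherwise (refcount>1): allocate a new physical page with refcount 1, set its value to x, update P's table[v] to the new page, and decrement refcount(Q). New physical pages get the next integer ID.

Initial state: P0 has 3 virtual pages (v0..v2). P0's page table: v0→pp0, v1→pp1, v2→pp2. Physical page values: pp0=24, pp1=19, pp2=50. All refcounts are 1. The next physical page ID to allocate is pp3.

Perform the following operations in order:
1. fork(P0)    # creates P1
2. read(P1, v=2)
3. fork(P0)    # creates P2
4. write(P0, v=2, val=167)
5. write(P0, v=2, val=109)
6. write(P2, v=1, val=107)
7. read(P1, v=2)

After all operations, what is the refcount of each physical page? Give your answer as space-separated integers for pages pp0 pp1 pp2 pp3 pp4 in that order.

Op 1: fork(P0) -> P1. 3 ppages; refcounts: pp0:2 pp1:2 pp2:2
Op 2: read(P1, v2) -> 50. No state change.
Op 3: fork(P0) -> P2. 3 ppages; refcounts: pp0:3 pp1:3 pp2:3
Op 4: write(P0, v2, 167). refcount(pp2)=3>1 -> COPY to pp3. 4 ppages; refcounts: pp0:3 pp1:3 pp2:2 pp3:1
Op 5: write(P0, v2, 109). refcount(pp3)=1 -> write in place. 4 ppages; refcounts: pp0:3 pp1:3 pp2:2 pp3:1
Op 6: write(P2, v1, 107). refcount(pp1)=3>1 -> COPY to pp4. 5 ppages; refcounts: pp0:3 pp1:2 pp2:2 pp3:1 pp4:1
Op 7: read(P1, v2) -> 50. No state change.

Answer: 3 2 2 1 1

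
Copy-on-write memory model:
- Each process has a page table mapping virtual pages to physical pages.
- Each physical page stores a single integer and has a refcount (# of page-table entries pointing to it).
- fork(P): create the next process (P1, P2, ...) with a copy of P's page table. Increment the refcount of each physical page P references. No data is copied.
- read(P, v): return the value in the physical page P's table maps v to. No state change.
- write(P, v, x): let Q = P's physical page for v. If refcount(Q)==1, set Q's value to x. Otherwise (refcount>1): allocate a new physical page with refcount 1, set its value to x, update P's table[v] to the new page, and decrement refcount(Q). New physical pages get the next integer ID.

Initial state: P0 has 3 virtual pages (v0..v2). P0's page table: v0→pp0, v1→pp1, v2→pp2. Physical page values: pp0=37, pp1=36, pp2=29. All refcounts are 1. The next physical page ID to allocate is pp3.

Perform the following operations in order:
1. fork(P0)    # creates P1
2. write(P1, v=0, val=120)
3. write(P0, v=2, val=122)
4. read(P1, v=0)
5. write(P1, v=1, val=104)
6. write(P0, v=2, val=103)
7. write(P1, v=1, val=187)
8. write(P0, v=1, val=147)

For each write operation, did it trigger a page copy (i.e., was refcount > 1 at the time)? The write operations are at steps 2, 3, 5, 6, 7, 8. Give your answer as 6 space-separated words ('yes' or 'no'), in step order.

Op 1: fork(P0) -> P1. 3 ppages; refcounts: pp0:2 pp1:2 pp2:2
Op 2: write(P1, v0, 120). refcount(pp0)=2>1 -> COPY to pp3. 4 ppages; refcounts: pp0:1 pp1:2 pp2:2 pp3:1
Op 3: write(P0, v2, 122). refcount(pp2)=2>1 -> COPY to pp4. 5 ppages; refcounts: pp0:1 pp1:2 pp2:1 pp3:1 pp4:1
Op 4: read(P1, v0) -> 120. No state change.
Op 5: write(P1, v1, 104). refcount(pp1)=2>1 -> COPY to pp5. 6 ppages; refcounts: pp0:1 pp1:1 pp2:1 pp3:1 pp4:1 pp5:1
Op 6: write(P0, v2, 103). refcount(pp4)=1 -> write in place. 6 ppages; refcounts: pp0:1 pp1:1 pp2:1 pp3:1 pp4:1 pp5:1
Op 7: write(P1, v1, 187). refcount(pp5)=1 -> write in place. 6 ppages; refcounts: pp0:1 pp1:1 pp2:1 pp3:1 pp4:1 pp5:1
Op 8: write(P0, v1, 147). refcount(pp1)=1 -> write in place. 6 ppages; refcounts: pp0:1 pp1:1 pp2:1 pp3:1 pp4:1 pp5:1

yes yes yes no no no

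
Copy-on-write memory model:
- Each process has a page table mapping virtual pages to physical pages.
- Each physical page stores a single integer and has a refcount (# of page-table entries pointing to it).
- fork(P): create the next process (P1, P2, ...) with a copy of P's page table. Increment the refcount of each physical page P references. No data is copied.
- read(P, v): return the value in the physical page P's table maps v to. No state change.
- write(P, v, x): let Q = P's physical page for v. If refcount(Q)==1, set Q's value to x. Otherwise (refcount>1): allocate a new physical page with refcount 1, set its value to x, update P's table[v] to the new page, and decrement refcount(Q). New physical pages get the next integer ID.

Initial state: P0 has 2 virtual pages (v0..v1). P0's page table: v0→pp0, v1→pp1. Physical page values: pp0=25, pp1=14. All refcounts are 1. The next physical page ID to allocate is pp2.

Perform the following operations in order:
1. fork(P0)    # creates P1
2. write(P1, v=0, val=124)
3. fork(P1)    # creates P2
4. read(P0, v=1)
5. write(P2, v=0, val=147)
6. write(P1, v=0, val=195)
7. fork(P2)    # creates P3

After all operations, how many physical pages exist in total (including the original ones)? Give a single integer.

Answer: 4

Derivation:
Op 1: fork(P0) -> P1. 2 ppages; refcounts: pp0:2 pp1:2
Op 2: write(P1, v0, 124). refcount(pp0)=2>1 -> COPY to pp2. 3 ppages; refcounts: pp0:1 pp1:2 pp2:1
Op 3: fork(P1) -> P2. 3 ppages; refcounts: pp0:1 pp1:3 pp2:2
Op 4: read(P0, v1) -> 14. No state change.
Op 5: write(P2, v0, 147). refcount(pp2)=2>1 -> COPY to pp3. 4 ppages; refcounts: pp0:1 pp1:3 pp2:1 pp3:1
Op 6: write(P1, v0, 195). refcount(pp2)=1 -> write in place. 4 ppages; refcounts: pp0:1 pp1:3 pp2:1 pp3:1
Op 7: fork(P2) -> P3. 4 ppages; refcounts: pp0:1 pp1:4 pp2:1 pp3:2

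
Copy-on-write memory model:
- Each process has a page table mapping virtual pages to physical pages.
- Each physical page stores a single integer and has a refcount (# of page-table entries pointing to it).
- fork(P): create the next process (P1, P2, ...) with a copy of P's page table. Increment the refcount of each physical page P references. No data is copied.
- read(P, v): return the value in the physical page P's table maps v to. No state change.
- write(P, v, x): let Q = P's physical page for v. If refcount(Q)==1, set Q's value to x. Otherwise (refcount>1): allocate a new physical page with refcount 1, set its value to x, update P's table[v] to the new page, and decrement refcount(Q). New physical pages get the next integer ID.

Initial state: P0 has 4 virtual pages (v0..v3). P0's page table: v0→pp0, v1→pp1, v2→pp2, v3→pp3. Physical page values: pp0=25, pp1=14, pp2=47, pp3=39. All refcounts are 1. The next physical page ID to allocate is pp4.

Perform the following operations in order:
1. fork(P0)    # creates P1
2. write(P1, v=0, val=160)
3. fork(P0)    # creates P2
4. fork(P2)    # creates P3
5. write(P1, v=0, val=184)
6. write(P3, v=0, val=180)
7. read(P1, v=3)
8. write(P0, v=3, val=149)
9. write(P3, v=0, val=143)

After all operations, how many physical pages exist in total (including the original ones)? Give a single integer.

Answer: 7

Derivation:
Op 1: fork(P0) -> P1. 4 ppages; refcounts: pp0:2 pp1:2 pp2:2 pp3:2
Op 2: write(P1, v0, 160). refcount(pp0)=2>1 -> COPY to pp4. 5 ppages; refcounts: pp0:1 pp1:2 pp2:2 pp3:2 pp4:1
Op 3: fork(P0) -> P2. 5 ppages; refcounts: pp0:2 pp1:3 pp2:3 pp3:3 pp4:1
Op 4: fork(P2) -> P3. 5 ppages; refcounts: pp0:3 pp1:4 pp2:4 pp3:4 pp4:1
Op 5: write(P1, v0, 184). refcount(pp4)=1 -> write in place. 5 ppages; refcounts: pp0:3 pp1:4 pp2:4 pp3:4 pp4:1
Op 6: write(P3, v0, 180). refcount(pp0)=3>1 -> COPY to pp5. 6 ppages; refcounts: pp0:2 pp1:4 pp2:4 pp3:4 pp4:1 pp5:1
Op 7: read(P1, v3) -> 39. No state change.
Op 8: write(P0, v3, 149). refcount(pp3)=4>1 -> COPY to pp6. 7 ppages; refcounts: pp0:2 pp1:4 pp2:4 pp3:3 pp4:1 pp5:1 pp6:1
Op 9: write(P3, v0, 143). refcount(pp5)=1 -> write in place. 7 ppages; refcounts: pp0:2 pp1:4 pp2:4 pp3:3 pp4:1 pp5:1 pp6:1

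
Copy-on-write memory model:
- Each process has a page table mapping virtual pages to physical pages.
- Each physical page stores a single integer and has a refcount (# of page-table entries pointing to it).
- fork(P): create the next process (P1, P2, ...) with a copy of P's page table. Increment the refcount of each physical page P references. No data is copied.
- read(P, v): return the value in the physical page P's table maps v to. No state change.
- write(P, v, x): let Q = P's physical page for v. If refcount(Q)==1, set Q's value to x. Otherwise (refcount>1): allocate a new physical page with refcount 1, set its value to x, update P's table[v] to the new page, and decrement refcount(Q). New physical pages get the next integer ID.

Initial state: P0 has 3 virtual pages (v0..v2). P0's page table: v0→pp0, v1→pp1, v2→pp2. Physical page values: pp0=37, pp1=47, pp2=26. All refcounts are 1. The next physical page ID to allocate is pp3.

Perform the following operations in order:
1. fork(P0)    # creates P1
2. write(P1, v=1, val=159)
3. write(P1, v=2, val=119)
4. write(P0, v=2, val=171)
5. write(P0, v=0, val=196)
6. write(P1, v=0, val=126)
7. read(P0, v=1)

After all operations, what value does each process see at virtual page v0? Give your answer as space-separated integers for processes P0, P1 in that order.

Answer: 196 126

Derivation:
Op 1: fork(P0) -> P1. 3 ppages; refcounts: pp0:2 pp1:2 pp2:2
Op 2: write(P1, v1, 159). refcount(pp1)=2>1 -> COPY to pp3. 4 ppages; refcounts: pp0:2 pp1:1 pp2:2 pp3:1
Op 3: write(P1, v2, 119). refcount(pp2)=2>1 -> COPY to pp4. 5 ppages; refcounts: pp0:2 pp1:1 pp2:1 pp3:1 pp4:1
Op 4: write(P0, v2, 171). refcount(pp2)=1 -> write in place. 5 ppages; refcounts: pp0:2 pp1:1 pp2:1 pp3:1 pp4:1
Op 5: write(P0, v0, 196). refcount(pp0)=2>1 -> COPY to pp5. 6 ppages; refcounts: pp0:1 pp1:1 pp2:1 pp3:1 pp4:1 pp5:1
Op 6: write(P1, v0, 126). refcount(pp0)=1 -> write in place. 6 ppages; refcounts: pp0:1 pp1:1 pp2:1 pp3:1 pp4:1 pp5:1
Op 7: read(P0, v1) -> 47. No state change.
P0: v0 -> pp5 = 196
P1: v0 -> pp0 = 126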